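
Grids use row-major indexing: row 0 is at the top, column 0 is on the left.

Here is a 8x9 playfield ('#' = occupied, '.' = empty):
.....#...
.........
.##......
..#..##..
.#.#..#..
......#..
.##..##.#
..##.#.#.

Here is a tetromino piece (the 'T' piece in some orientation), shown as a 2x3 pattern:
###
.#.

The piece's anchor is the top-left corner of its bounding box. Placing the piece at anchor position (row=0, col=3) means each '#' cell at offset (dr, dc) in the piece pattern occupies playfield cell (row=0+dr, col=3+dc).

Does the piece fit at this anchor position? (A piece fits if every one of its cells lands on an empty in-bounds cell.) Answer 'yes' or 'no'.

Answer: no

Derivation:
Check each piece cell at anchor (0, 3):
  offset (0,0) -> (0,3): empty -> OK
  offset (0,1) -> (0,4): empty -> OK
  offset (0,2) -> (0,5): occupied ('#') -> FAIL
  offset (1,1) -> (1,4): empty -> OK
All cells valid: no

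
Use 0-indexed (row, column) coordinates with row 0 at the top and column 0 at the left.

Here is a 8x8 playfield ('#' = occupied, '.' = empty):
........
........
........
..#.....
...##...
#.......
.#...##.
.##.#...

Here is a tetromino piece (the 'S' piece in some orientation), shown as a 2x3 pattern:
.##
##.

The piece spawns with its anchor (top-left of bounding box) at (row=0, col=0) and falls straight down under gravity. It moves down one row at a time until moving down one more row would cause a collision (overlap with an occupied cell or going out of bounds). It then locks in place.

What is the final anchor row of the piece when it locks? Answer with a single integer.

Answer: 2

Derivation:
Spawn at (row=0, col=0). Try each row:
  row 0: fits
  row 1: fits
  row 2: fits
  row 3: blocked -> lock at row 2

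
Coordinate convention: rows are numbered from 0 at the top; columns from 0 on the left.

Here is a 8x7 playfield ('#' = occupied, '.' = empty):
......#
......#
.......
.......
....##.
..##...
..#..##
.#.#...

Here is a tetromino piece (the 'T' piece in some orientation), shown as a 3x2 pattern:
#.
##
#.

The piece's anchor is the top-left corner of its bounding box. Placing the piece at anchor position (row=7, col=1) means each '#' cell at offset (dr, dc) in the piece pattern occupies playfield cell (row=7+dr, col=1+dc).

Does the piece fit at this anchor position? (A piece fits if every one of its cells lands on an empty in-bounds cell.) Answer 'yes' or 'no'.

Check each piece cell at anchor (7, 1):
  offset (0,0) -> (7,1): occupied ('#') -> FAIL
  offset (1,0) -> (8,1): out of bounds -> FAIL
  offset (1,1) -> (8,2): out of bounds -> FAIL
  offset (2,0) -> (9,1): out of bounds -> FAIL
All cells valid: no

Answer: no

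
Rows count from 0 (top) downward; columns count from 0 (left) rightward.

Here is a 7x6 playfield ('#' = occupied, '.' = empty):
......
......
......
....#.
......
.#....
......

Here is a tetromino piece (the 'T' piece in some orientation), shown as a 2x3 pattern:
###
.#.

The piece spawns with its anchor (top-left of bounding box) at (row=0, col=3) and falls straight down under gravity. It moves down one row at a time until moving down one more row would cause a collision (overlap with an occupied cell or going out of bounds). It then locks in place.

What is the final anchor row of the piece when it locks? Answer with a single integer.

Answer: 1

Derivation:
Spawn at (row=0, col=3). Try each row:
  row 0: fits
  row 1: fits
  row 2: blocked -> lock at row 1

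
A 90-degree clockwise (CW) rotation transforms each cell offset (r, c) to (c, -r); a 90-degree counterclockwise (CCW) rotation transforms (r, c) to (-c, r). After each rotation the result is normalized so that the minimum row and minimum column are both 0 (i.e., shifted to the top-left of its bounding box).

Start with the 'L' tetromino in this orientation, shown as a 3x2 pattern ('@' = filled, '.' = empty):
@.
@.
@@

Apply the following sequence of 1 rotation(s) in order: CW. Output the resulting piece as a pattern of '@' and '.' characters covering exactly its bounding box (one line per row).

Answer: @@@
@..

Derivation:
Start:
@.
@.
@@
After rotation 1 (CW):
@@@
@..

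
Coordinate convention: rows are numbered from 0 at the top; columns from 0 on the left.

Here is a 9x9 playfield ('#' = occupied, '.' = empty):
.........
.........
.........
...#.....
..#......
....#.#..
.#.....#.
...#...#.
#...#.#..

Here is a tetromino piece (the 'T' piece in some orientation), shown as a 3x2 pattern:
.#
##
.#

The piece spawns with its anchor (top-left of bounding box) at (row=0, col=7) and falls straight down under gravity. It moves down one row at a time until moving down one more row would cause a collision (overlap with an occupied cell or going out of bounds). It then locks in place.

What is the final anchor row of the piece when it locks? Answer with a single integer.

Spawn at (row=0, col=7). Try each row:
  row 0: fits
  row 1: fits
  row 2: fits
  row 3: fits
  row 4: fits
  row 5: blocked -> lock at row 4

Answer: 4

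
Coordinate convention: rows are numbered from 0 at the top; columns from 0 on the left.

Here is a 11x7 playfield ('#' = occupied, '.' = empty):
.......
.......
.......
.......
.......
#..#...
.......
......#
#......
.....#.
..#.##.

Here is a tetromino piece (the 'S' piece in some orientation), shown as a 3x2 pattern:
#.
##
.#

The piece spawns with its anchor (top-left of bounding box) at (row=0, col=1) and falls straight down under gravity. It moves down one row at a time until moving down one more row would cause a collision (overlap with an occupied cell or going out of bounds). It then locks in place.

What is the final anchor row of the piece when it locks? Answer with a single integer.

Spawn at (row=0, col=1). Try each row:
  row 0: fits
  row 1: fits
  row 2: fits
  row 3: fits
  row 4: fits
  row 5: fits
  row 6: fits
  row 7: fits
  row 8: blocked -> lock at row 7

Answer: 7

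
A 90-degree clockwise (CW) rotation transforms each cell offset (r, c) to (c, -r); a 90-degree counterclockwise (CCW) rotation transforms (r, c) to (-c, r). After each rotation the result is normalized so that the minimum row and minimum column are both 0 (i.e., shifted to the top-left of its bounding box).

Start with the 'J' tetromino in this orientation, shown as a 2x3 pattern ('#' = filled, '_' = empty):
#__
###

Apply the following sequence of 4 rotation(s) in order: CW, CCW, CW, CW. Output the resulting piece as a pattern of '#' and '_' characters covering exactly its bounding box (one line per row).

Answer: ###
__#

Derivation:
Start:
#__
###
After rotation 1 (CW):
##
#_
#_
After rotation 2 (CCW):
#__
###
After rotation 3 (CW):
##
#_
#_
After rotation 4 (CW):
###
__#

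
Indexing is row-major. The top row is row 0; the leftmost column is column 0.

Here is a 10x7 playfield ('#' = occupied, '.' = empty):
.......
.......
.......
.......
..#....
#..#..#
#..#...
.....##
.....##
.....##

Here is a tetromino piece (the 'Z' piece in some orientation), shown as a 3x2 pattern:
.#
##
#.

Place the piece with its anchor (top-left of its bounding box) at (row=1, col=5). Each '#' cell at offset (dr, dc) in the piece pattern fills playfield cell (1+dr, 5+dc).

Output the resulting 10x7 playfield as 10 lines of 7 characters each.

Answer: .......
......#
.....##
.....#.
..#....
#..#..#
#..#...
.....##
.....##
.....##

Derivation:
Fill (1+0,5+1) = (1,6)
Fill (1+1,5+0) = (2,5)
Fill (1+1,5+1) = (2,6)
Fill (1+2,5+0) = (3,5)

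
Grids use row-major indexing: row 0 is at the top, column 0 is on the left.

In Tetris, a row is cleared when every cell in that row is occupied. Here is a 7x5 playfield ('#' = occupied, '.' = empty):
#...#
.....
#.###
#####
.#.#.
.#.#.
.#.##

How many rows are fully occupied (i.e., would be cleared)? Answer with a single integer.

Check each row:
  row 0: 3 empty cells -> not full
  row 1: 5 empty cells -> not full
  row 2: 1 empty cell -> not full
  row 3: 0 empty cells -> FULL (clear)
  row 4: 3 empty cells -> not full
  row 5: 3 empty cells -> not full
  row 6: 2 empty cells -> not full
Total rows cleared: 1

Answer: 1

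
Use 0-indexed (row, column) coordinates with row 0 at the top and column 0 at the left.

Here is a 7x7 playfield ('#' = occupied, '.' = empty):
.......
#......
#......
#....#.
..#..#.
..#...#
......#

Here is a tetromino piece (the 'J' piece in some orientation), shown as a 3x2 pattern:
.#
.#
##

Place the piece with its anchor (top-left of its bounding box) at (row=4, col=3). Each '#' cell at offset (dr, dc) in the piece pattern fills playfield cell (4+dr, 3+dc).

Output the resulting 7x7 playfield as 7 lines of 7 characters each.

Fill (4+0,3+1) = (4,4)
Fill (4+1,3+1) = (5,4)
Fill (4+2,3+0) = (6,3)
Fill (4+2,3+1) = (6,4)

Answer: .......
#......
#......
#....#.
..#.##.
..#.#.#
...##.#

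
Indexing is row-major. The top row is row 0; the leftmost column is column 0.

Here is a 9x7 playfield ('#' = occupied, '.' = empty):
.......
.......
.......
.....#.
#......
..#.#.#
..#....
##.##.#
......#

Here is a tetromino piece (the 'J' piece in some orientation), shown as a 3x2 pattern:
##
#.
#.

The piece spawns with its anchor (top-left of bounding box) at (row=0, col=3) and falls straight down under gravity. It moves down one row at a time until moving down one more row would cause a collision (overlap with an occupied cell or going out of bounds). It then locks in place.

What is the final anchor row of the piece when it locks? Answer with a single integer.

Spawn at (row=0, col=3). Try each row:
  row 0: fits
  row 1: fits
  row 2: fits
  row 3: fits
  row 4: fits
  row 5: blocked -> lock at row 4

Answer: 4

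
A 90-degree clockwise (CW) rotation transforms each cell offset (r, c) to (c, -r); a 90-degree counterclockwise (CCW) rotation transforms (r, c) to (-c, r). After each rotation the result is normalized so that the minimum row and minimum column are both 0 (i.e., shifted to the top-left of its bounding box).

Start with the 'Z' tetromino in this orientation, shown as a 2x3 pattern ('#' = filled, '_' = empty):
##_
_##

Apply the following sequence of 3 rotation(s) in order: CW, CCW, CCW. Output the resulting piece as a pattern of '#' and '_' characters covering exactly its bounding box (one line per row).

Answer: _#
##
#_

Derivation:
Start:
##_
_##
After rotation 1 (CW):
_#
##
#_
After rotation 2 (CCW):
##_
_##
After rotation 3 (CCW):
_#
##
#_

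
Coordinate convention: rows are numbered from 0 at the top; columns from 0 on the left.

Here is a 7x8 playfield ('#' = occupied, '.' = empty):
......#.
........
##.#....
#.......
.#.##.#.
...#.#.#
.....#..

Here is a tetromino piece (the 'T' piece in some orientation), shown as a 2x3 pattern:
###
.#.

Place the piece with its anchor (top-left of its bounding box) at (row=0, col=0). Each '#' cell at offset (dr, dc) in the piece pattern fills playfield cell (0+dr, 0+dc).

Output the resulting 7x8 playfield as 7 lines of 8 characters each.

Answer: ###...#.
.#......
##.#....
#.......
.#.##.#.
...#.#.#
.....#..

Derivation:
Fill (0+0,0+0) = (0,0)
Fill (0+0,0+1) = (0,1)
Fill (0+0,0+2) = (0,2)
Fill (0+1,0+1) = (1,1)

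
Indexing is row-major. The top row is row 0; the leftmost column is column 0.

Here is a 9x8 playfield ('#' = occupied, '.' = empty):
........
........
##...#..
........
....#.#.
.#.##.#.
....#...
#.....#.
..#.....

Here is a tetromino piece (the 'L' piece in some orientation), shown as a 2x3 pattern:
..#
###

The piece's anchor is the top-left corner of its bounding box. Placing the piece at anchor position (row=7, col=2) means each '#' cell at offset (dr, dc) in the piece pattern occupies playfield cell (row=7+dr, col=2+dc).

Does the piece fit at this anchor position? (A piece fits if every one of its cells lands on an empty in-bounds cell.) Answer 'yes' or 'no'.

Check each piece cell at anchor (7, 2):
  offset (0,2) -> (7,4): empty -> OK
  offset (1,0) -> (8,2): occupied ('#') -> FAIL
  offset (1,1) -> (8,3): empty -> OK
  offset (1,2) -> (8,4): empty -> OK
All cells valid: no

Answer: no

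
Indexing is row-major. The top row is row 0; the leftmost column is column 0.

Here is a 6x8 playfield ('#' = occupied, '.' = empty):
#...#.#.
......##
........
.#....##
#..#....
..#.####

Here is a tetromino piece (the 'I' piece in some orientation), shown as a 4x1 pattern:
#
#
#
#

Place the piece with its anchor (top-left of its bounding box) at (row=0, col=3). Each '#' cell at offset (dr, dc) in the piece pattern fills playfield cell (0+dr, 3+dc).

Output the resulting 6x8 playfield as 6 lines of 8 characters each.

Answer: #..##.#.
...#..##
...#....
.#.#..##
#..#....
..#.####

Derivation:
Fill (0+0,3+0) = (0,3)
Fill (0+1,3+0) = (1,3)
Fill (0+2,3+0) = (2,3)
Fill (0+3,3+0) = (3,3)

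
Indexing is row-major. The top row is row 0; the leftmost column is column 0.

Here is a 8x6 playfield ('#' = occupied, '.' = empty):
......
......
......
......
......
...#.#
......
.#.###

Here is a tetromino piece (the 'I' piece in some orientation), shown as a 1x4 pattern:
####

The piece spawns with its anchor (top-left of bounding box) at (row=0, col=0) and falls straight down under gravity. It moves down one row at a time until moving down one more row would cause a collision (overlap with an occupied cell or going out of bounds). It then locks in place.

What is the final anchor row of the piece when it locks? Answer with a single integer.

Answer: 4

Derivation:
Spawn at (row=0, col=0). Try each row:
  row 0: fits
  row 1: fits
  row 2: fits
  row 3: fits
  row 4: fits
  row 5: blocked -> lock at row 4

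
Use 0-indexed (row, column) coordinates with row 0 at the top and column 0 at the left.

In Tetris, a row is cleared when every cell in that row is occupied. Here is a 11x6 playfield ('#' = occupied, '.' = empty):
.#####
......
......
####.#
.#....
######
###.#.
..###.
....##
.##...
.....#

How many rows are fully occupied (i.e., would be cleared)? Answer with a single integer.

Check each row:
  row 0: 1 empty cell -> not full
  row 1: 6 empty cells -> not full
  row 2: 6 empty cells -> not full
  row 3: 1 empty cell -> not full
  row 4: 5 empty cells -> not full
  row 5: 0 empty cells -> FULL (clear)
  row 6: 2 empty cells -> not full
  row 7: 3 empty cells -> not full
  row 8: 4 empty cells -> not full
  row 9: 4 empty cells -> not full
  row 10: 5 empty cells -> not full
Total rows cleared: 1

Answer: 1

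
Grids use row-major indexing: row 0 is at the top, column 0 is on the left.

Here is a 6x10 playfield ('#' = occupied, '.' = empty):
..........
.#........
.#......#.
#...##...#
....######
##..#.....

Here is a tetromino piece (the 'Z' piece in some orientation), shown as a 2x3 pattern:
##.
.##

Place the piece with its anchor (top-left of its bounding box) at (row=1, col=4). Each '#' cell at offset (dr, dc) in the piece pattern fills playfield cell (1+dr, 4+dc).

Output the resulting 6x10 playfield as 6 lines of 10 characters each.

Answer: ..........
.#..##....
.#...##.#.
#...##...#
....######
##..#.....

Derivation:
Fill (1+0,4+0) = (1,4)
Fill (1+0,4+1) = (1,5)
Fill (1+1,4+1) = (2,5)
Fill (1+1,4+2) = (2,6)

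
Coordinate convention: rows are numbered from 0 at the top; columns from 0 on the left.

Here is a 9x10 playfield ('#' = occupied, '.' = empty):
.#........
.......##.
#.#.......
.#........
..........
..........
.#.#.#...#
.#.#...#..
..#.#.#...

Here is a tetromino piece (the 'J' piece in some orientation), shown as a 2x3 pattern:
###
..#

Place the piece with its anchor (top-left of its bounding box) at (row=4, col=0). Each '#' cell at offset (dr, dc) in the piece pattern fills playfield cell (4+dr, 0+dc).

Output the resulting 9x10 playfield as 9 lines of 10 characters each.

Fill (4+0,0+0) = (4,0)
Fill (4+0,0+1) = (4,1)
Fill (4+0,0+2) = (4,2)
Fill (4+1,0+2) = (5,2)

Answer: .#........
.......##.
#.#.......
.#........
###.......
..#.......
.#.#.#...#
.#.#...#..
..#.#.#...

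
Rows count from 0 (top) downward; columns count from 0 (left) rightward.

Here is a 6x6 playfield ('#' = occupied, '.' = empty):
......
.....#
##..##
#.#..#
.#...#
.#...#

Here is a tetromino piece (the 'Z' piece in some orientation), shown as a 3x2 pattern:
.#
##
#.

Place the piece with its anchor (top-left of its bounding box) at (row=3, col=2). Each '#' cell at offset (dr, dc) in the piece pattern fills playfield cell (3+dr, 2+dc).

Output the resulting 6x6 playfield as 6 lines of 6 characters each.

Answer: ......
.....#
##..##
#.##.#
.###.#
.##..#

Derivation:
Fill (3+0,2+1) = (3,3)
Fill (3+1,2+0) = (4,2)
Fill (3+1,2+1) = (4,3)
Fill (3+2,2+0) = (5,2)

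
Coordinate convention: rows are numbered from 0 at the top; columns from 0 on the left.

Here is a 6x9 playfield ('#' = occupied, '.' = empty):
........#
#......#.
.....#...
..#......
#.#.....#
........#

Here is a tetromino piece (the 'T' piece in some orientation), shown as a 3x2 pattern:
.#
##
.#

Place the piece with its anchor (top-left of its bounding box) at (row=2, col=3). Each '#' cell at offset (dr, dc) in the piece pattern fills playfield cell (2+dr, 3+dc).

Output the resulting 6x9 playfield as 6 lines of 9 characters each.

Fill (2+0,3+1) = (2,4)
Fill (2+1,3+0) = (3,3)
Fill (2+1,3+1) = (3,4)
Fill (2+2,3+1) = (4,4)

Answer: ........#
#......#.
....##...
..###....
#.#.#...#
........#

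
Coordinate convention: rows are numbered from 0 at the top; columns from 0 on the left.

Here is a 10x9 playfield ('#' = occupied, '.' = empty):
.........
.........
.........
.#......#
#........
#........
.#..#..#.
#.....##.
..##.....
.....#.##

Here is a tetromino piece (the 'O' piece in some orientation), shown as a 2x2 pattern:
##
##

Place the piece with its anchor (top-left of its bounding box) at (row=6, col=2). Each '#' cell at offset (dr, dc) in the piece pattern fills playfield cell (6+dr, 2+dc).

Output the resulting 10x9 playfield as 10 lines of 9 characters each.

Fill (6+0,2+0) = (6,2)
Fill (6+0,2+1) = (6,3)
Fill (6+1,2+0) = (7,2)
Fill (6+1,2+1) = (7,3)

Answer: .........
.........
.........
.#......#
#........
#........
.####..#.
#.##..##.
..##.....
.....#.##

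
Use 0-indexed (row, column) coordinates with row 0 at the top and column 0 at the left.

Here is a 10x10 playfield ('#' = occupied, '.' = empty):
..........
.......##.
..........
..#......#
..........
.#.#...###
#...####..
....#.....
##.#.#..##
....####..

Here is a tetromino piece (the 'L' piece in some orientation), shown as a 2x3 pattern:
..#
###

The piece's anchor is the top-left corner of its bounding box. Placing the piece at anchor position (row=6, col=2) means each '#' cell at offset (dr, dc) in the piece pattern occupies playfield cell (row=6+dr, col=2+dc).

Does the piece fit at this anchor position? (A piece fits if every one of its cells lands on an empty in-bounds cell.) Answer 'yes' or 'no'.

Answer: no

Derivation:
Check each piece cell at anchor (6, 2):
  offset (0,2) -> (6,4): occupied ('#') -> FAIL
  offset (1,0) -> (7,2): empty -> OK
  offset (1,1) -> (7,3): empty -> OK
  offset (1,2) -> (7,4): occupied ('#') -> FAIL
All cells valid: no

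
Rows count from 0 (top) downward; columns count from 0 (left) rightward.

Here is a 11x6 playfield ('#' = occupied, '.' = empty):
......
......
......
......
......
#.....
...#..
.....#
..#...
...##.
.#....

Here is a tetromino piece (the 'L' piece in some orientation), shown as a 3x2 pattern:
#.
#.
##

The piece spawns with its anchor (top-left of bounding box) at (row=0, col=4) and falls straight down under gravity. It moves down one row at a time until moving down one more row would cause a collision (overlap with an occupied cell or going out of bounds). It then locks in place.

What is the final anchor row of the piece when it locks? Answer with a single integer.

Answer: 4

Derivation:
Spawn at (row=0, col=4). Try each row:
  row 0: fits
  row 1: fits
  row 2: fits
  row 3: fits
  row 4: fits
  row 5: blocked -> lock at row 4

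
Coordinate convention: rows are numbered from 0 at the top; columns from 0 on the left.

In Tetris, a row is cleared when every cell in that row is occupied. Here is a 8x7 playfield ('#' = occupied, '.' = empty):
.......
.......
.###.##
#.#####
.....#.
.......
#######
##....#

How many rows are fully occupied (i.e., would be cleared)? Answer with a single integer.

Answer: 1

Derivation:
Check each row:
  row 0: 7 empty cells -> not full
  row 1: 7 empty cells -> not full
  row 2: 2 empty cells -> not full
  row 3: 1 empty cell -> not full
  row 4: 6 empty cells -> not full
  row 5: 7 empty cells -> not full
  row 6: 0 empty cells -> FULL (clear)
  row 7: 4 empty cells -> not full
Total rows cleared: 1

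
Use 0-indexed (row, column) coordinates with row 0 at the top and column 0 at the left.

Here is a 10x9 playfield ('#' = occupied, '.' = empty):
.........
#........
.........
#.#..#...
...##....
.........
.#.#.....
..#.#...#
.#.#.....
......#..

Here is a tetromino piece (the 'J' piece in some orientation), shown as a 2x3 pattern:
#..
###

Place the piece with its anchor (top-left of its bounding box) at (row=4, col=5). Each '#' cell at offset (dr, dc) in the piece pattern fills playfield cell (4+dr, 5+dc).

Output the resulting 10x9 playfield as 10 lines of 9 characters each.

Fill (4+0,5+0) = (4,5)
Fill (4+1,5+0) = (5,5)
Fill (4+1,5+1) = (5,6)
Fill (4+1,5+2) = (5,7)

Answer: .........
#........
.........
#.#..#...
...###...
.....###.
.#.#.....
..#.#...#
.#.#.....
......#..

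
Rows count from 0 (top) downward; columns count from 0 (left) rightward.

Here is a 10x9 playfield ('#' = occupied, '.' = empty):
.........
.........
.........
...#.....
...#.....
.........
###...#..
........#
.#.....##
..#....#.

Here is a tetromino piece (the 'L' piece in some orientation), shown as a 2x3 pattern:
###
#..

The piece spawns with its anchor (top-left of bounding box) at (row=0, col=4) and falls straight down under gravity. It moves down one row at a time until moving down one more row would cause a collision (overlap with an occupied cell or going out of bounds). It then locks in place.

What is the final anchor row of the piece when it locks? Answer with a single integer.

Answer: 5

Derivation:
Spawn at (row=0, col=4). Try each row:
  row 0: fits
  row 1: fits
  row 2: fits
  row 3: fits
  row 4: fits
  row 5: fits
  row 6: blocked -> lock at row 5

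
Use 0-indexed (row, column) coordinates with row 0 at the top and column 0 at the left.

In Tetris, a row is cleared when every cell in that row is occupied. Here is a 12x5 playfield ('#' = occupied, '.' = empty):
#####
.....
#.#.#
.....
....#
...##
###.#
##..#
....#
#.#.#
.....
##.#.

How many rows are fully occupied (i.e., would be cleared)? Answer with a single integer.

Answer: 1

Derivation:
Check each row:
  row 0: 0 empty cells -> FULL (clear)
  row 1: 5 empty cells -> not full
  row 2: 2 empty cells -> not full
  row 3: 5 empty cells -> not full
  row 4: 4 empty cells -> not full
  row 5: 3 empty cells -> not full
  row 6: 1 empty cell -> not full
  row 7: 2 empty cells -> not full
  row 8: 4 empty cells -> not full
  row 9: 2 empty cells -> not full
  row 10: 5 empty cells -> not full
  row 11: 2 empty cells -> not full
Total rows cleared: 1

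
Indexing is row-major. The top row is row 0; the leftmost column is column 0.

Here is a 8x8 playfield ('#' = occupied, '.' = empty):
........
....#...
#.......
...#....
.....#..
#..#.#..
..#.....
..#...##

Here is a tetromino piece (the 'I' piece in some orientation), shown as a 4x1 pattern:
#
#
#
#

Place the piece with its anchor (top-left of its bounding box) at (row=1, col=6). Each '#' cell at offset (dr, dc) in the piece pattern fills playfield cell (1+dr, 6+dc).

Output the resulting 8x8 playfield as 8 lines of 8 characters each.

Answer: ........
....#.#.
#.....#.
...#..#.
.....##.
#..#.#..
..#.....
..#...##

Derivation:
Fill (1+0,6+0) = (1,6)
Fill (1+1,6+0) = (2,6)
Fill (1+2,6+0) = (3,6)
Fill (1+3,6+0) = (4,6)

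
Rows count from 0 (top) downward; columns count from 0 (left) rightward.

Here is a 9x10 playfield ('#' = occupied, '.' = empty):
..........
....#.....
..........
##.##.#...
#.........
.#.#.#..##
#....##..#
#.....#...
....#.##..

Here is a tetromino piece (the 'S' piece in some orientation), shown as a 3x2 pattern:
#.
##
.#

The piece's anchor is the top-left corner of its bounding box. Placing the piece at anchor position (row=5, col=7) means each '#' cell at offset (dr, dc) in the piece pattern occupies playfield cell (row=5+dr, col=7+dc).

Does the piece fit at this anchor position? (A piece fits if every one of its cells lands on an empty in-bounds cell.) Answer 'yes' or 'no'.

Check each piece cell at anchor (5, 7):
  offset (0,0) -> (5,7): empty -> OK
  offset (1,0) -> (6,7): empty -> OK
  offset (1,1) -> (6,8): empty -> OK
  offset (2,1) -> (7,8): empty -> OK
All cells valid: yes

Answer: yes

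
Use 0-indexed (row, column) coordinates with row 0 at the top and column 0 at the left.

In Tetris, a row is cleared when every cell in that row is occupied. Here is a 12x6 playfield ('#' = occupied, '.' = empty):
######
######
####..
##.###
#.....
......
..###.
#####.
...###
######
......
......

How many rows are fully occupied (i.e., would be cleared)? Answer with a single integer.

Check each row:
  row 0: 0 empty cells -> FULL (clear)
  row 1: 0 empty cells -> FULL (clear)
  row 2: 2 empty cells -> not full
  row 3: 1 empty cell -> not full
  row 4: 5 empty cells -> not full
  row 5: 6 empty cells -> not full
  row 6: 3 empty cells -> not full
  row 7: 1 empty cell -> not full
  row 8: 3 empty cells -> not full
  row 9: 0 empty cells -> FULL (clear)
  row 10: 6 empty cells -> not full
  row 11: 6 empty cells -> not full
Total rows cleared: 3

Answer: 3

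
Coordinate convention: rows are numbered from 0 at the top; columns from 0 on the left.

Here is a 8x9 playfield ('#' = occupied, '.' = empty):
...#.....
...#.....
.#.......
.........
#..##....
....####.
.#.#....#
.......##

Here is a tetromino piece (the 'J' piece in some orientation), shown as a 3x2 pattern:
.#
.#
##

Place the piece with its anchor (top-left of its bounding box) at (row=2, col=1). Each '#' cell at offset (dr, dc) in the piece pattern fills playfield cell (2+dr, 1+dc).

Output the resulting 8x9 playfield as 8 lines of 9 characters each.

Answer: ...#.....
...#.....
.##......
..#......
#####....
....####.
.#.#....#
.......##

Derivation:
Fill (2+0,1+1) = (2,2)
Fill (2+1,1+1) = (3,2)
Fill (2+2,1+0) = (4,1)
Fill (2+2,1+1) = (4,2)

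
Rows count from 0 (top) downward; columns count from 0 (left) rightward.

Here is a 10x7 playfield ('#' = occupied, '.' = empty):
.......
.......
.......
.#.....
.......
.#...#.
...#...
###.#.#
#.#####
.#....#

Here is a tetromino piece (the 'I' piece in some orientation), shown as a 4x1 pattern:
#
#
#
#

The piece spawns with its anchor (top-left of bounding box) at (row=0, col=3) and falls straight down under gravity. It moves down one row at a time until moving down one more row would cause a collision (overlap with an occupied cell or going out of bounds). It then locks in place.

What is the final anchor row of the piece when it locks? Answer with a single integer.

Answer: 2

Derivation:
Spawn at (row=0, col=3). Try each row:
  row 0: fits
  row 1: fits
  row 2: fits
  row 3: blocked -> lock at row 2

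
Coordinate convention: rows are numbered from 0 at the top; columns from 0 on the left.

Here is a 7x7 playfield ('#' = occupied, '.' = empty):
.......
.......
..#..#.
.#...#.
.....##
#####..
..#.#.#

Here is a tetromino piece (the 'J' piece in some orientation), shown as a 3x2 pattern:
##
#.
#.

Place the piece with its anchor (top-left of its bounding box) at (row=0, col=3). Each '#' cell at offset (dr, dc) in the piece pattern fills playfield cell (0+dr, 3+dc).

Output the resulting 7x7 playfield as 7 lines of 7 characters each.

Fill (0+0,3+0) = (0,3)
Fill (0+0,3+1) = (0,4)
Fill (0+1,3+0) = (1,3)
Fill (0+2,3+0) = (2,3)

Answer: ...##..
...#...
..##.#.
.#...#.
.....##
#####..
..#.#.#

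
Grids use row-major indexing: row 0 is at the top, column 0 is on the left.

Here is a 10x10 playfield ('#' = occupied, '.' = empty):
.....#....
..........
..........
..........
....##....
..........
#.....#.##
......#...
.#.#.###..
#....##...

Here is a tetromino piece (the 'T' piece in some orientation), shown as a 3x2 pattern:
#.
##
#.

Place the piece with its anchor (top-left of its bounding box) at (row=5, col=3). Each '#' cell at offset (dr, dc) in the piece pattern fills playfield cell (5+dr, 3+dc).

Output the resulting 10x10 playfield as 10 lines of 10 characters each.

Fill (5+0,3+0) = (5,3)
Fill (5+1,3+0) = (6,3)
Fill (5+1,3+1) = (6,4)
Fill (5+2,3+0) = (7,3)

Answer: .....#....
..........
..........
..........
....##....
...#......
#..##.#.##
...#..#...
.#.#.###..
#....##...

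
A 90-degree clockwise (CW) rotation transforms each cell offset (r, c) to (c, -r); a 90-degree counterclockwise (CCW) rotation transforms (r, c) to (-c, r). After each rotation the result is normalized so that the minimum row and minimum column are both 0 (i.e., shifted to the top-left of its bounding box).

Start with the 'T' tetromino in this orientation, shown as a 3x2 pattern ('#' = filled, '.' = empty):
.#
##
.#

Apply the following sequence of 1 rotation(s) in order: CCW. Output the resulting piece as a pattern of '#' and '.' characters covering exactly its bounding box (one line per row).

Answer: ###
.#.

Derivation:
Start:
.#
##
.#
After rotation 1 (CCW):
###
.#.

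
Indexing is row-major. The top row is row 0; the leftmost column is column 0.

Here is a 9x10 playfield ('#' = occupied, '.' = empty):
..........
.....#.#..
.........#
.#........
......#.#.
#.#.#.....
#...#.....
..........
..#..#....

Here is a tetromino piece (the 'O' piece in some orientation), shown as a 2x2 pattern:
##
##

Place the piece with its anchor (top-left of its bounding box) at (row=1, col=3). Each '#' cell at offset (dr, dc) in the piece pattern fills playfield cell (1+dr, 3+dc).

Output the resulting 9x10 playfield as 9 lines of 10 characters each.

Fill (1+0,3+0) = (1,3)
Fill (1+0,3+1) = (1,4)
Fill (1+1,3+0) = (2,3)
Fill (1+1,3+1) = (2,4)

Answer: ..........
...###.#..
...##....#
.#........
......#.#.
#.#.#.....
#...#.....
..........
..#..#....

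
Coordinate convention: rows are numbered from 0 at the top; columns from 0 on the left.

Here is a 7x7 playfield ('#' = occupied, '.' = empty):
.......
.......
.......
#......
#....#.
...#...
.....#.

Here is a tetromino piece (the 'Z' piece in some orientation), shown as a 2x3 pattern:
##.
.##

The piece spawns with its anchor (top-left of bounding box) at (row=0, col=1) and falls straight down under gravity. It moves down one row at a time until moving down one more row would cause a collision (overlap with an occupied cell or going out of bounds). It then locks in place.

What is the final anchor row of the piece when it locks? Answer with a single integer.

Spawn at (row=0, col=1). Try each row:
  row 0: fits
  row 1: fits
  row 2: fits
  row 3: fits
  row 4: blocked -> lock at row 3

Answer: 3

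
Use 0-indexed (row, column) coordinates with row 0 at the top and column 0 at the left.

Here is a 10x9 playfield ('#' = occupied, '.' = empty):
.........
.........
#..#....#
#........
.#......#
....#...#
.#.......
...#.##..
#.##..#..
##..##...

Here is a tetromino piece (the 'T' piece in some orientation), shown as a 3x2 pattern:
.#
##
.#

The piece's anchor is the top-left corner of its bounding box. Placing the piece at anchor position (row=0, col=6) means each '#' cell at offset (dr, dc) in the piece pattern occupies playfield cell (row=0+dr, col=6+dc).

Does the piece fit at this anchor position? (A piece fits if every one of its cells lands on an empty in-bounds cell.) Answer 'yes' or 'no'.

Check each piece cell at anchor (0, 6):
  offset (0,1) -> (0,7): empty -> OK
  offset (1,0) -> (1,6): empty -> OK
  offset (1,1) -> (1,7): empty -> OK
  offset (2,1) -> (2,7): empty -> OK
All cells valid: yes

Answer: yes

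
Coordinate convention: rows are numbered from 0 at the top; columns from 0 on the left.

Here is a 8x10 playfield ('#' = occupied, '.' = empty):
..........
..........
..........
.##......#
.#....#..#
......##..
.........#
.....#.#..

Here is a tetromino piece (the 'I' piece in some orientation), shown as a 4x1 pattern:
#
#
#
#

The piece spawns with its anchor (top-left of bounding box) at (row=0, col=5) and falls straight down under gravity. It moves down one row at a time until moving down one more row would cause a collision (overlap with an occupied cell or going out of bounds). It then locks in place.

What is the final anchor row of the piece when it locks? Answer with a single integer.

Answer: 3

Derivation:
Spawn at (row=0, col=5). Try each row:
  row 0: fits
  row 1: fits
  row 2: fits
  row 3: fits
  row 4: blocked -> lock at row 3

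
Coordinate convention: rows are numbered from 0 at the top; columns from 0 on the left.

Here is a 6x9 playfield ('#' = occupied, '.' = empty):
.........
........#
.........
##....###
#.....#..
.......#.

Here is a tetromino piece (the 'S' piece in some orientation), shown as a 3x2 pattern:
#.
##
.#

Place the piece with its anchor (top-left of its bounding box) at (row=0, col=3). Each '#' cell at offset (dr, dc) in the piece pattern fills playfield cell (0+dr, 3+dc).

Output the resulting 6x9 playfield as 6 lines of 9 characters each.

Fill (0+0,3+0) = (0,3)
Fill (0+1,3+0) = (1,3)
Fill (0+1,3+1) = (1,4)
Fill (0+2,3+1) = (2,4)

Answer: ...#.....
...##...#
....#....
##....###
#.....#..
.......#.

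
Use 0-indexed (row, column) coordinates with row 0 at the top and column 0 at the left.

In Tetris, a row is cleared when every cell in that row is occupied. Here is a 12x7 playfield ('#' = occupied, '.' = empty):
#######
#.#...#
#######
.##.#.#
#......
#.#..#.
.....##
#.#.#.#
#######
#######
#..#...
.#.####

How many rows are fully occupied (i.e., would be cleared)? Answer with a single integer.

Check each row:
  row 0: 0 empty cells -> FULL (clear)
  row 1: 4 empty cells -> not full
  row 2: 0 empty cells -> FULL (clear)
  row 3: 3 empty cells -> not full
  row 4: 6 empty cells -> not full
  row 5: 4 empty cells -> not full
  row 6: 5 empty cells -> not full
  row 7: 3 empty cells -> not full
  row 8: 0 empty cells -> FULL (clear)
  row 9: 0 empty cells -> FULL (clear)
  row 10: 5 empty cells -> not full
  row 11: 2 empty cells -> not full
Total rows cleared: 4

Answer: 4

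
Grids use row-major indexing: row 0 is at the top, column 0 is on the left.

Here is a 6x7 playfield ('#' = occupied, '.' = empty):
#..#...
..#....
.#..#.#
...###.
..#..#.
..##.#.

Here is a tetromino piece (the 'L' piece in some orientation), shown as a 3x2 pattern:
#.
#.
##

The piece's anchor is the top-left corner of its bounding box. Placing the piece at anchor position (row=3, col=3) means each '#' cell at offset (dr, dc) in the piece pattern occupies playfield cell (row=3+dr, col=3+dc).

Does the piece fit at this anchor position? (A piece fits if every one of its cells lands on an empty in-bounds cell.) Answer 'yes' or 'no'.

Check each piece cell at anchor (3, 3):
  offset (0,0) -> (3,3): occupied ('#') -> FAIL
  offset (1,0) -> (4,3): empty -> OK
  offset (2,0) -> (5,3): occupied ('#') -> FAIL
  offset (2,1) -> (5,4): empty -> OK
All cells valid: no

Answer: no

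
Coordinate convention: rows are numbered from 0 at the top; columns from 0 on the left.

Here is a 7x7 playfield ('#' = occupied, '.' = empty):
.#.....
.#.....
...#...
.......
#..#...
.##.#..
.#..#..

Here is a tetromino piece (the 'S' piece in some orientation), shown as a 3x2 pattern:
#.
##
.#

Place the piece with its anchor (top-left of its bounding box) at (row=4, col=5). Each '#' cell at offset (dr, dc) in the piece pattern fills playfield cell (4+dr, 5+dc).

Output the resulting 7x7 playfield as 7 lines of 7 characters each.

Answer: .#.....
.#.....
...#...
.......
#..#.#.
.##.###
.#..#.#

Derivation:
Fill (4+0,5+0) = (4,5)
Fill (4+1,5+0) = (5,5)
Fill (4+1,5+1) = (5,6)
Fill (4+2,5+1) = (6,6)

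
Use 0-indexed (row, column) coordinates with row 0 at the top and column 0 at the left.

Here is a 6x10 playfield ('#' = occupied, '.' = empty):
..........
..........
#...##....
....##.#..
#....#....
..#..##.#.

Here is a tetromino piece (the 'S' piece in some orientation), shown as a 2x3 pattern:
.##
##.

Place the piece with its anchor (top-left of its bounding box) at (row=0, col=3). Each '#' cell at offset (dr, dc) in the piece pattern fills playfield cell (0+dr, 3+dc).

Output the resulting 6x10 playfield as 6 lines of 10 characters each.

Answer: ....##....
...##.....
#...##....
....##.#..
#....#....
..#..##.#.

Derivation:
Fill (0+0,3+1) = (0,4)
Fill (0+0,3+2) = (0,5)
Fill (0+1,3+0) = (1,3)
Fill (0+1,3+1) = (1,4)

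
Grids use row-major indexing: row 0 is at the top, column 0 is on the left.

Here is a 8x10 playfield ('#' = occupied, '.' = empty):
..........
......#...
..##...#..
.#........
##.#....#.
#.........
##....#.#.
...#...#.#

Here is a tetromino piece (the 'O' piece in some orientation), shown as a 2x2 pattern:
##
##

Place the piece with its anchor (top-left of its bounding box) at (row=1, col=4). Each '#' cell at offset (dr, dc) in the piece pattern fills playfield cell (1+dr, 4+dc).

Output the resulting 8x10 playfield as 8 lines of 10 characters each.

Answer: ..........
....###...
..####.#..
.#........
##.#....#.
#.........
##....#.#.
...#...#.#

Derivation:
Fill (1+0,4+0) = (1,4)
Fill (1+0,4+1) = (1,5)
Fill (1+1,4+0) = (2,4)
Fill (1+1,4+1) = (2,5)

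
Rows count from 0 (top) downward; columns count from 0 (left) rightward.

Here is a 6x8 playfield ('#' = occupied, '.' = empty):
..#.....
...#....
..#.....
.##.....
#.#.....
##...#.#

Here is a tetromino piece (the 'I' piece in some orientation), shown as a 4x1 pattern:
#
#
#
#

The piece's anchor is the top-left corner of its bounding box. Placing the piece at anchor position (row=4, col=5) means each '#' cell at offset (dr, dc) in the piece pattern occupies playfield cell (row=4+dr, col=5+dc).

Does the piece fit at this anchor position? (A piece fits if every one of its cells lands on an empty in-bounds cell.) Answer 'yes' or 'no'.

Check each piece cell at anchor (4, 5):
  offset (0,0) -> (4,5): empty -> OK
  offset (1,0) -> (5,5): occupied ('#') -> FAIL
  offset (2,0) -> (6,5): out of bounds -> FAIL
  offset (3,0) -> (7,5): out of bounds -> FAIL
All cells valid: no

Answer: no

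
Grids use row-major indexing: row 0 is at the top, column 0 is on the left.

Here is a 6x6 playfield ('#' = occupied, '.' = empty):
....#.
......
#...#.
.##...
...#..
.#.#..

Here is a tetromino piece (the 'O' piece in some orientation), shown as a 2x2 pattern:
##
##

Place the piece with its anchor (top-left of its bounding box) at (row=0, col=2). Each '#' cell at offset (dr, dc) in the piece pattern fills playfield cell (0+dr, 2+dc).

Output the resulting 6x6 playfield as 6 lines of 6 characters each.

Answer: ..###.
..##..
#...#.
.##...
...#..
.#.#..

Derivation:
Fill (0+0,2+0) = (0,2)
Fill (0+0,2+1) = (0,3)
Fill (0+1,2+0) = (1,2)
Fill (0+1,2+1) = (1,3)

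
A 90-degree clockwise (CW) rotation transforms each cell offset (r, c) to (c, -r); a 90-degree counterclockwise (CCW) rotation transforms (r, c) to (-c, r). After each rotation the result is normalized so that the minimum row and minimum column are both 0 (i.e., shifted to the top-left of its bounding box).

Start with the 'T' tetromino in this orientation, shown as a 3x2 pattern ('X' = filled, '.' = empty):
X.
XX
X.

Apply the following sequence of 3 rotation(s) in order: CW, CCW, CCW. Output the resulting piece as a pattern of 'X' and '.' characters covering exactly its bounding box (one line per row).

Start:
X.
XX
X.
After rotation 1 (CW):
XXX
.X.
After rotation 2 (CCW):
X.
XX
X.
After rotation 3 (CCW):
.X.
XXX

Answer: .X.
XXX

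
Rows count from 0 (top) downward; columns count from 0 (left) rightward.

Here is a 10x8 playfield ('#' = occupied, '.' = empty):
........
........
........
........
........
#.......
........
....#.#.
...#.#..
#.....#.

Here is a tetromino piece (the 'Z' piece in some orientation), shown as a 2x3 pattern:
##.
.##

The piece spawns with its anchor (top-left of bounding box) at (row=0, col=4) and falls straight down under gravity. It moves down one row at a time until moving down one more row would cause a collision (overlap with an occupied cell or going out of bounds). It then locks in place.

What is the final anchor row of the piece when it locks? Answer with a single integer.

Answer: 5

Derivation:
Spawn at (row=0, col=4). Try each row:
  row 0: fits
  row 1: fits
  row 2: fits
  row 3: fits
  row 4: fits
  row 5: fits
  row 6: blocked -> lock at row 5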